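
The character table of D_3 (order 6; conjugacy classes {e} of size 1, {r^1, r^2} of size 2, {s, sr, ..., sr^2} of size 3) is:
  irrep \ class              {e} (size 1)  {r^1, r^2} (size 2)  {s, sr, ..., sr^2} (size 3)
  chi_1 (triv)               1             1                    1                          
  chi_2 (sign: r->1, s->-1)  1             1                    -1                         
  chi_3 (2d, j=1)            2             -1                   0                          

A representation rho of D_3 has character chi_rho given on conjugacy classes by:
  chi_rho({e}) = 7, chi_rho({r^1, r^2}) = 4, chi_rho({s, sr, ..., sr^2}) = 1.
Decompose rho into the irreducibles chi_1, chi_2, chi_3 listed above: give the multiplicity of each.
Multiplicities: chi_1: 3, chi_2: 2, chi_3: 1.

Reasoning: Use <chi_rho, chi> = (1/|G|) sum_C |C| * chi_rho(C) * conj(chi(C)) with |G| = 6 for each irreducible chi in the table:
  <chi_rho, chi_1> = (1/6)[1*(7)*conj(1) + 2*(4)*conj(1) + 3*(1)*conj(1)]
      = (1/6)[(7) + (8) + (3)] = 18/6 = 3
  <chi_rho, chi_2> = (1/6)[1*(7)*conj(1) + 2*(4)*conj(1) + 3*(1)*conj(-1)]
      = (1/6)[(7) + (8) + (-3)] = 12/6 = 2
  <chi_rho, chi_3> = (1/6)[1*(7)*conj(2) + 2*(4)*conj(-1) + 3*(1)*conj(0)]
      = (1/6)[(14) + (-8) + (0)] = 6/6 = 1
Dimension check: dim(rho) = sum (mult * dim) = 3*1 + 2*1 + 1*2 = 7 = chi_rho(e) = 7.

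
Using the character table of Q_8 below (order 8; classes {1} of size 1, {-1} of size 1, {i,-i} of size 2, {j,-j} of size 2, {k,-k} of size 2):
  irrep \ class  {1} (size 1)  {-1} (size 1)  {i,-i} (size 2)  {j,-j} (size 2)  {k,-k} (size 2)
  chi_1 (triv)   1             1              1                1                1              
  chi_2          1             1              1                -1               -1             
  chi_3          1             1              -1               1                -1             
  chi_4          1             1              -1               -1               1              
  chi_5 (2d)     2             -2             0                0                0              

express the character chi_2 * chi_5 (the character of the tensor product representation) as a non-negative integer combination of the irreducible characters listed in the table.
chi_2 tensor chi_5 = chi_5 (all other irreducibles have multiplicity 0).

Solution. The character of a tensor product is the pointwise product (chi_2 * chi_5)(C) = chi_2(C) * chi_5(C):
  {1}: (1)*(2), {-1}: (1)*(-2), {i,-i}: (1)*(0), {j,-j}: (-1)*(0), {k,-k}: (-1)*(0)
so (chi_2 * chi_5) takes values
  {1} -> 2, {-1} -> -2, {i,-i} -> 0, {j,-j} -> 0, {k,-k} -> 0.
Now take the inner product of this character with each irreducible chi from the table, <chi_2*chi_5, chi> = (1/8) sum_C |C| (chi_2*chi_5)(C) conj(chi(C)):
  <chi_2*chi_5, chi_1> = (1/8)[1*(2)*conj(1) + 1*(-2)*conj(1) + 2*(0)*conj(1) + 2*(0)*conj(1) + 2*(0)*conj(1)]
      = (1/8)[(2) + (-2) + (0) + (0) + (0)] = 0/8 = 0
  <chi_2*chi_5, chi_2> = (1/8)[1*(2)*conj(1) + 1*(-2)*conj(1) + 2*(0)*conj(1) + 2*(0)*conj(-1) + 2*(0)*conj(-1)]
      = (1/8)[(2) + (-2) + (0) + (0) + (0)] = 0/8 = 0
  <chi_2*chi_5, chi_3> = (1/8)[1*(2)*conj(1) + 1*(-2)*conj(1) + 2*(0)*conj(-1) + 2*(0)*conj(1) + 2*(0)*conj(-1)]
      = (1/8)[(2) + (-2) + (0) + (0) + (0)] = 0/8 = 0
  <chi_2*chi_5, chi_4> = (1/8)[1*(2)*conj(1) + 1*(-2)*conj(1) + 2*(0)*conj(-1) + 2*(0)*conj(-1) + 2*(0)*conj(1)]
      = (1/8)[(2) + (-2) + (0) + (0) + (0)] = 0/8 = 0
  <chi_2*chi_5, chi_5> = (1/8)[1*(2)*conj(2) + 1*(-2)*conj(-2) + 2*(0)*conj(0) + 2*(0)*conj(0) + 2*(0)*conj(0)]
      = (1/8)[(4) + (4) + (0) + (0) + (0)] = 8/8 = 1
Hence the multiplicities are chi_5: 1. Dimension check: dim(chi_2)*dim(chi_5) = 1*2 = 2 and sum (mult * dim) = 1*2 = 2.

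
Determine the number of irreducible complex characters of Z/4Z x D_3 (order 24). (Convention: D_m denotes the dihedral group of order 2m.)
12

Derivation: The number of irreducible complex representations of a finite group equals its number of conjugacy classes. For a direct product, #classes(G x H) = #classes(G) * #classes(H). Z/4Z has 4 classes (abelian), D_3 has 3 classes, so 4 * 3 = 12, so Z/4Z x D_3 (order 24) has exactly 12 irreducible complex representations.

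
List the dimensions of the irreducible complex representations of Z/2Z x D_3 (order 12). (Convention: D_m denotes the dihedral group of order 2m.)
Dimensions: 1, 1, 1, 1, 2, 2

Proof sketch: There are 6 irreducibles (= number of conjugacy classes). Their dimensions d_i satisfy sum d_i^2 = |G| = 12: 1 + 1 + 1 + 1 + 4 + 4 = 12. (For the product with Z/2Z: each of the 2 1-dim characters of Z/2Z tensors with each irrep of D_3, giving 2 copies of each D_3-dimension.)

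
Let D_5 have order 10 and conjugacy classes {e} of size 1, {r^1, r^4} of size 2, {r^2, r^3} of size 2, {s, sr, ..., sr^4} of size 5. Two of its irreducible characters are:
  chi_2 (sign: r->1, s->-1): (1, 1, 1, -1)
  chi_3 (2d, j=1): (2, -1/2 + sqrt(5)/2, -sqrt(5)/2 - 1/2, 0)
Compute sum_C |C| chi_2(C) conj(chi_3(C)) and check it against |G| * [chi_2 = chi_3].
Sum = 0; so <chi_2, chi_3> = 0 (distinct irreducibles are orthogonal).

Argument: Compute term by term over conjugacy classes (|C| * chi_2(C) * conj(chi_3(C))):
  1*(1)*conj(2) + 2*(1)*conj(-1/2 + sqrt(5)/2) + 2*(1)*conj(-sqrt(5)/2 - 1/2) + 5*(-1)*conj(0)
  = (2) + (-1 + sqrt(5)) + (-sqrt(5) - 1) + (0)
  = 0.
Dividing by |G| = 10 gives 0/10 = 0, matching the row-orthogonality relation <chi_2, chi_3> = [chi_2 = chi_3].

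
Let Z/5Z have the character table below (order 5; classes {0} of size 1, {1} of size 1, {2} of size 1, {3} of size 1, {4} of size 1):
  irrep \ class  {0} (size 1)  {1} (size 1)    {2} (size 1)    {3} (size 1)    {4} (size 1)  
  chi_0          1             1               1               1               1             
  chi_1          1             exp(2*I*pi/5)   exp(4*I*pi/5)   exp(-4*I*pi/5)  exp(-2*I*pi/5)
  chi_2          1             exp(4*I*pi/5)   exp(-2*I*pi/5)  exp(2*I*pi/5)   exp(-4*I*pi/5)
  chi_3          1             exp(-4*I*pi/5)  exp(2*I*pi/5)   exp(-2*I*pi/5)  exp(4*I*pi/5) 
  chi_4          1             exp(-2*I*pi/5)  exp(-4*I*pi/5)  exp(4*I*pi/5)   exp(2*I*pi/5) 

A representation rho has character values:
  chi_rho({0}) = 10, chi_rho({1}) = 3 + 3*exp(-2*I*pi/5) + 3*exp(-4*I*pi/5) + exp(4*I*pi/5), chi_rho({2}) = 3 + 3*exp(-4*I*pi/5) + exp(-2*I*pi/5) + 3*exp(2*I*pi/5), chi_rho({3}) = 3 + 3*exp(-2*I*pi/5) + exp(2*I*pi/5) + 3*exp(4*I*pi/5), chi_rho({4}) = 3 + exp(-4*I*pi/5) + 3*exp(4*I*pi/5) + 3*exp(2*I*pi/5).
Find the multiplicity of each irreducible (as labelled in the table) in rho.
Multiplicities: chi_0: 3, chi_1: 0, chi_2: 1, chi_3: 3, chi_4: 3.

Solution. Use <chi_rho, chi> = (1/|G|) sum_C |C| * chi_rho(C) * conj(chi(C)) with |G| = 5 for each irreducible chi in the table:
  <chi_rho, chi_0> = (1/5)[1*(10)*conj(1) + 1*(3 + 3*exp(-2*I*pi/5) + 3*exp(-4*I*pi/5) + exp(4*I*pi/5))*conj(1) + 1*(3 + 3*exp(-4*I*pi/5) + exp(-2*I*pi/5) + 3*exp(2*I*pi/5))*conj(1) + 1*(3 + 3*exp(-2*I*pi/5) + exp(2*I*pi/5) + 3*exp(4*I*pi/5))*conj(1) + 1*(3 + exp(-4*I*pi/5) + 3*exp(4*I*pi/5) + 3*exp(2*I*pi/5))*conj(1)]
      = (1/5)[(10) + (3 + 3*exp(-2*I*pi/5) + 3*exp(-4*I*pi/5) + exp(4*I*pi/5)) + (3 + 3*exp(-4*I*pi/5) + exp(-2*I*pi/5) + 3*exp(2*I*pi/5)) + (3 + 3*exp(-2*I*pi/5) + exp(2*I*pi/5) + 3*exp(4*I*pi/5)) + (3 + exp(-4*I*pi/5) + 3*exp(4*I*pi/5) + 3*exp(2*I*pi/5))] = 15/5 = 3
  <chi_rho, chi_1> = (1/5)[1*(10)*conj(1) + 1*(3 + 3*exp(-2*I*pi/5) + 3*exp(-4*I*pi/5) + exp(4*I*pi/5))*conj(exp(2*I*pi/5)) + 1*(3 + 3*exp(-4*I*pi/5) + exp(-2*I*pi/5) + 3*exp(2*I*pi/5))*conj(exp(4*I*pi/5)) + 1*(3 + 3*exp(-2*I*pi/5) + exp(2*I*pi/5) + 3*exp(4*I*pi/5))*conj(exp(-4*I*pi/5)) + 1*(3 + exp(-4*I*pi/5) + 3*exp(4*I*pi/5) + 3*exp(2*I*pi/5))*conj(exp(-2*I*pi/5))]
      = (1/5)[(10) + (3*exp(-2*I*pi/5) + 3*exp(-4*I*pi/5) + exp(2*I*pi/5) + 3*exp(4*I*pi/5)) + (3*exp(-2*I*pi/5) + 3*exp(-4*I*pi/5) + exp(4*I*pi/5) + 3*exp(2*I*pi/5)) + (3*exp(-2*I*pi/5) + exp(-4*I*pi/5) + 3*exp(4*I*pi/5) + 3*exp(2*I*pi/5)) + (3*exp(-4*I*pi/5) + exp(-2*I*pi/5) + 3*exp(4*I*pi/5) + 3*exp(2*I*pi/5))] = 0/5 = 0
  <chi_rho, chi_2> = (1/5)[1*(10)*conj(1) + 1*(3 + 3*exp(-2*I*pi/5) + 3*exp(-4*I*pi/5) + exp(4*I*pi/5))*conj(exp(4*I*pi/5)) + 1*(3 + 3*exp(-4*I*pi/5) + exp(-2*I*pi/5) + 3*exp(2*I*pi/5))*conj(exp(-2*I*pi/5)) + 1*(3 + 3*exp(-2*I*pi/5) + exp(2*I*pi/5) + 3*exp(4*I*pi/5))*conj(exp(2*I*pi/5)) + 1*(3 + exp(-4*I*pi/5) + 3*exp(4*I*pi/5) + 3*exp(2*I*pi/5))*conj(exp(-4*I*pi/5))]
      = (1/5)[(10) + (1 + 3*exp(-4*I*pi/5) + 3*exp(4*I*pi/5) + 3*exp(2*I*pi/5)) + (1 + 3*exp(-2*I*pi/5) + 3*exp(4*I*pi/5) + 3*exp(2*I*pi/5)) + (1 + 3*exp(-2*I*pi/5) + 3*exp(-4*I*pi/5) + 3*exp(2*I*pi/5)) + (1 + 3*exp(-2*I*pi/5) + 3*exp(-4*I*pi/5) + 3*exp(4*I*pi/5))] = 5/5 = 1
  <chi_rho, chi_3> = (1/5)[1*(10)*conj(1) + 1*(3 + 3*exp(-2*I*pi/5) + 3*exp(-4*I*pi/5) + exp(4*I*pi/5))*conj(exp(-4*I*pi/5)) + 1*(3 + 3*exp(-4*I*pi/5) + exp(-2*I*pi/5) + 3*exp(2*I*pi/5))*conj(exp(2*I*pi/5)) + 1*(3 + 3*exp(-2*I*pi/5) + exp(2*I*pi/5) + 3*exp(4*I*pi/5))*conj(exp(-2*I*pi/5)) + 1*(3 + exp(-4*I*pi/5) + 3*exp(4*I*pi/5) + 3*exp(2*I*pi/5))*conj(exp(4*I*pi/5))]
      = (1/5)[(10) + (3 + exp(-2*I*pi/5) + 3*exp(4*I*pi/5) + 3*exp(2*I*pi/5)) + (3 + 3*exp(-2*I*pi/5) + exp(-4*I*pi/5) + 3*exp(4*I*pi/5)) + (3 + 3*exp(-4*I*pi/5) + exp(4*I*pi/5) + 3*exp(2*I*pi/5)) + (3 + 3*exp(-2*I*pi/5) + 3*exp(-4*I*pi/5) + exp(2*I*pi/5))] = 15/5 = 3
  <chi_rho, chi_4> = (1/5)[1*(10)*conj(1) + 1*(3 + 3*exp(-2*I*pi/5) + 3*exp(-4*I*pi/5) + exp(4*I*pi/5))*conj(exp(-2*I*pi/5)) + 1*(3 + 3*exp(-4*I*pi/5) + exp(-2*I*pi/5) + 3*exp(2*I*pi/5))*conj(exp(-4*I*pi/5)) + 1*(3 + 3*exp(-2*I*pi/5) + exp(2*I*pi/5) + 3*exp(4*I*pi/5))*conj(exp(4*I*pi/5)) + 1*(3 + exp(-4*I*pi/5) + 3*exp(4*I*pi/5) + 3*exp(2*I*pi/5))*conj(exp(2*I*pi/5))]
      = (1/5)[(10) + (3 + 3*exp(-2*I*pi/5) + exp(-4*I*pi/5) + 3*exp(2*I*pi/5)) + (3 + 3*exp(-4*I*pi/5) + exp(2*I*pi/5) + 3*exp(4*I*pi/5)) + (3 + 3*exp(-4*I*pi/5) + exp(-2*I*pi/5) + 3*exp(4*I*pi/5)) + (3 + 3*exp(-2*I*pi/5) + exp(4*I*pi/5) + 3*exp(2*I*pi/5))] = 15/5 = 3
(Exp terms are combined using exp(i*s)*conj(exp(i*t)) = exp(i*(s-t)), and sums of them are collapsed using the identity that for every m > 1 the m distinct m-th roots of unity sum to 0, e.g. 1 + exp(2*I*pi/3) + exp(-2*I*pi/3) = 0.)
Dimension check: dim(rho) = sum (mult * dim) = 3*1 + 0*1 + 1*1 + 3*1 + 3*1 = 10 = chi_rho(e) = 10.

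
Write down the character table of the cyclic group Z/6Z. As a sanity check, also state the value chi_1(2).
Character table of Z/6Z (irreps indexed chi_0,...,chi_5 with chi_k(m) = zeta_6^(k*m), zeta_6 = exp(2*pi*i/6)):
  irrep \ class  {0} (size 1)  {1} (size 1)    {2} (size 1)    {3} (size 1)  {4} (size 1)    {5} (size 1)  
  chi_0          1             1               1               1             1               1             
  chi_1          1             exp(I*pi/3)     exp(2*I*pi/3)   -1            exp(-2*I*pi/3)  exp(-I*pi/3)  
  chi_2          1             exp(2*I*pi/3)   exp(-2*I*pi/3)  1             exp(2*I*pi/3)   exp(-2*I*pi/3)
  chi_3          1             -1              1               -1            1               -1            
  chi_4          1             exp(-2*I*pi/3)  exp(2*I*pi/3)   1             exp(-2*I*pi/3)  exp(2*I*pi/3) 
  chi_5          1             exp(-I*pi/3)    exp(-2*I*pi/3)  -1            exp(2*I*pi/3)   exp(I*pi/3)   

Spot check: chi_1(2) = zeta_6^(1*2) = zeta_6^2 = exp(2*I*pi/3).

Details: Z/6Z is abelian, so all 6 irreducible complex representations are 1-dimensional. They are given by chi_k(m) = zeta_6^(k*m) for k = 0,...,5. Row orthogonality: sum_m chi_k(m) conj(chi_l(m)) = 6 * [k = l].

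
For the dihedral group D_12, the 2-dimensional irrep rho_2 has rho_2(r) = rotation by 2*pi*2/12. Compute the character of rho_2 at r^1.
chi_{rho_2}(r^1) = 2*cos(2*pi*2*1/12) = 1

Reasoning: rho_2(r^1) is rotation by angle 2*pi*2*1/12, whose trace is 2*cos(2*pi*2*1/12) = 1.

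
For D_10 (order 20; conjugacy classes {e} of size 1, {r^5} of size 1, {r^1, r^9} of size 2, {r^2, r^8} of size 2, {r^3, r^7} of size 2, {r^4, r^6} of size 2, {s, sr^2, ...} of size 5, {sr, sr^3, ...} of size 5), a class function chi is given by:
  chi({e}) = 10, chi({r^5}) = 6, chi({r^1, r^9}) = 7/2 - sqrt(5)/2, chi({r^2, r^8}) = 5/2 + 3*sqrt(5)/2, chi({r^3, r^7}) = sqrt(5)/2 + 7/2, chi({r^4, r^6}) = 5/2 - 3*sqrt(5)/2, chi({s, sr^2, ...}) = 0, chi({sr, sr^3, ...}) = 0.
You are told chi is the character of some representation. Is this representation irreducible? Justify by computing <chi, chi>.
Not irreducible (reducible): <chi, chi> = 13 > 1.

Working: <chi, chi> = (1/|G|) sum_C |C| * |chi(C)|^2 = (1/20)[1*|10|^2 + 1*|6|^2 + 2*|7/2 - sqrt(5)/2|^2 + 2*|5/2 + 3*sqrt(5)/2|^2 + 2*|sqrt(5)/2 + 7/2|^2 + 2*|5/2 - 3*sqrt(5)/2|^2 + 5*|0|^2 + 5*|0|^2]
  = (1/20)[(100) + (36) + (27 - 7*sqrt(5)) + (15*sqrt(5) + 35) + (7*sqrt(5) + 27) + (35 - 15*sqrt(5)) + (0) + (0)] = 260/20 = 13.
A character is irreducible iff <chi, chi> = 1, so this representation is reducible.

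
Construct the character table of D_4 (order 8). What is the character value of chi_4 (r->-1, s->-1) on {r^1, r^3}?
Conjugacy classes: {e} of size 1, {r^2} of size 1, {r^1, r^3} of size 2, {s, sr^2, ...} of size 2, {sr, sr^3, ...} of size 2.
Character table:
  irrep \ class              {e} (size 1)  {r^2} (size 1)  {r^1, r^3} (size 2)  {s, sr^2, ...} (size 2)  {sr, sr^3, ...} (size 2)
  chi_1 (triv)               1             1               1                    1                        1                       
  chi_2 (sign: r->1, s->-1)  1             1               1                    -1                       -1                      
  chi_3 (r->-1, s->1)        1             1               -1                   1                        -1                      
  chi_4 (r->-1, s->-1)       1             1               -1                   -1                       1                       
  chi_5 (2d, j=1)            2             -2              0                    0                        0                       

Spot check: chi_4 (r->-1, s->-1) on {r^1, r^3} = -1.

Working: D_4 has order 2*4 = 8 with 5 conjugacy classes, hence 5 irreducibles. Sum of squared dims 1 + 1 + 1 + 1 + 4 = 8 = |G|. Linear characters come from the abelianisation; the 2-dimensional irreps have character r^k -> 2*cos(2*pi*j*k/4), reflections -> 0.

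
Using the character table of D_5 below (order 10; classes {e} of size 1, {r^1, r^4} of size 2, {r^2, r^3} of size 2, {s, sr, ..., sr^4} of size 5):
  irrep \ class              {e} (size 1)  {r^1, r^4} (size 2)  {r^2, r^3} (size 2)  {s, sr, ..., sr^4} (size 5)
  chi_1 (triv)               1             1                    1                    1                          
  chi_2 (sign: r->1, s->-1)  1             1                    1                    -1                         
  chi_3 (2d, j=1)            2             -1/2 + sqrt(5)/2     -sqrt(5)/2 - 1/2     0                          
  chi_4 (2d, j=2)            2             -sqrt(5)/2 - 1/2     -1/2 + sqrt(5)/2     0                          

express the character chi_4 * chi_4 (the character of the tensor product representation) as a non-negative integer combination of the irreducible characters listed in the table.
chi_4 tensor chi_4 = chi_1 + chi_2 + chi_3 (all other irreducibles have multiplicity 0).

Why: The character of a tensor product is the pointwise product (chi_4 * chi_4)(C) = chi_4(C) * chi_4(C):
  {e}: (2)*(2), {r^1, r^4}: (-sqrt(5)/2 - 1/2)*(-sqrt(5)/2 - 1/2), {r^2, r^3}: (-1/2 + sqrt(5)/2)*(-1/2 + sqrt(5)/2), {s, sr, ..., sr^4}: (0)*(0)
so (chi_4 * chi_4) takes values
  {e} -> 4, {r^1, r^4} -> sqrt(5)/2 + 3/2, {r^2, r^3} -> 3/2 - sqrt(5)/2, {s, sr, ..., sr^4} -> 0.
Now take the inner product of this character with each irreducible chi from the table, <chi_4*chi_4, chi> = (1/10) sum_C |C| (chi_4*chi_4)(C) conj(chi(C)):
  <chi_4*chi_4, chi_1> = (1/10)[1*(4)*conj(1) + 2*(sqrt(5)/2 + 3/2)*conj(1) + 2*(3/2 - sqrt(5)/2)*conj(1) + 5*(0)*conj(1)]
      = (1/10)[(4) + (sqrt(5) + 3) + (3 - sqrt(5)) + (0)] = 10/10 = 1
  <chi_4*chi_4, chi_2> = (1/10)[1*(4)*conj(1) + 2*(sqrt(5)/2 + 3/2)*conj(1) + 2*(3/2 - sqrt(5)/2)*conj(1) + 5*(0)*conj(-1)]
      = (1/10)[(4) + (sqrt(5) + 3) + (3 - sqrt(5)) + (0)] = 10/10 = 1
  <chi_4*chi_4, chi_3> = (1/10)[1*(4)*conj(2) + 2*(sqrt(5)/2 + 3/2)*conj(-1/2 + sqrt(5)/2) + 2*(3/2 - sqrt(5)/2)*conj(-sqrt(5)/2 - 1/2) + 5*(0)*conj(0)]
      = (1/10)[(8) + (1 + sqrt(5)) + (1 - sqrt(5)) + (0)] = 10/10 = 1
  <chi_4*chi_4, chi_4> = (1/10)[1*(4)*conj(2) + 2*(sqrt(5)/2 + 3/2)*conj(-sqrt(5)/2 - 1/2) + 2*(3/2 - sqrt(5)/2)*conj(-1/2 + sqrt(5)/2) + 5*(0)*conj(0)]
      = (1/10)[(8) + (-2*sqrt(5) - 4) + (-4 + 2*sqrt(5)) + (0)] = 0/10 = 0
Hence the multiplicities are chi_1: 1, chi_2: 1, chi_3: 1. Dimension check: dim(chi_4)*dim(chi_4) = 2*2 = 4 and sum (mult * dim) = 1*1 + 1*1 + 1*2 = 4.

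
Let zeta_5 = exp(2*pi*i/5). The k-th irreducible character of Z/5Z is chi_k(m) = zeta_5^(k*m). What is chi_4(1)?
chi_4(1) = zeta_5^4 = exp(-2*I*pi/5)

Justification: chi_4(1) = zeta_5^(4*1) = zeta_5^4. Since zeta_5^5 = 1, this equals zeta_5^4 = exp(2*pi*i*4/5) = exp(-2*I*pi/5).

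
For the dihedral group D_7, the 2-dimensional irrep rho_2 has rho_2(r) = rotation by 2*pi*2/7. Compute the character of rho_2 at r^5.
chi_{rho_2}(r^5) = 2*cos(2*pi*2*5/7) = -2*cos(pi/7)

Justification: rho_2(r^5) is rotation by angle 2*pi*2*5/7, whose trace is 2*cos(2*pi*2*5/7) = -2*cos(pi/7).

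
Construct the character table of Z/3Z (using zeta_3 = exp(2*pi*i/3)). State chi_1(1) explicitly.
Character table of Z/3Z (irreps indexed chi_0,...,chi_2 with chi_k(m) = zeta_3^(k*m), zeta_3 = exp(2*pi*i/3)):
  irrep \ class  {0} (size 1)  {1} (size 1)    {2} (size 1)  
  chi_0          1             1               1             
  chi_1          1             exp(2*I*pi/3)   exp(-2*I*pi/3)
  chi_2          1             exp(-2*I*pi/3)  exp(2*I*pi/3) 

Spot check: chi_1(1) = zeta_3^(1*1) = zeta_3^1 = exp(2*I*pi/3).

Solution. Z/3Z is abelian, so all 3 irreducible complex representations are 1-dimensional. They are given by chi_k(m) = zeta_3^(k*m) for k = 0,...,2. Row orthogonality: sum_m chi_k(m) conj(chi_l(m)) = 3 * [k = l].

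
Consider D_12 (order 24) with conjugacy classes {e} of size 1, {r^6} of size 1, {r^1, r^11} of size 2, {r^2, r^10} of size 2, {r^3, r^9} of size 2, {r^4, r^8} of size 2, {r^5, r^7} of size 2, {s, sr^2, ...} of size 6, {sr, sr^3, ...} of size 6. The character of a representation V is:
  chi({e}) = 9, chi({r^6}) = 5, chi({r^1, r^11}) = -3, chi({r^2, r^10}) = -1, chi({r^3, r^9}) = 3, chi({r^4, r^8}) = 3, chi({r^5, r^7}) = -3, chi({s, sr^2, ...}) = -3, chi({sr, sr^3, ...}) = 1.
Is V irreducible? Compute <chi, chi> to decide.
Not irreducible (reducible): <chi, chi> = 10 > 1.

Proof sketch: <chi, chi> = (1/|G|) sum_C |C| * |chi(C)|^2 = (1/24)[1*|9|^2 + 1*|5|^2 + 2*|-3|^2 + 2*|-1|^2 + 2*|3|^2 + 2*|3|^2 + 2*|-3|^2 + 6*|-3|^2 + 6*|1|^2]
  = (1/24)[(81) + (25) + (18) + (2) + (18) + (18) + (18) + (54) + (6)] = 240/24 = 10.
A character is irreducible iff <chi, chi> = 1, so this representation is reducible.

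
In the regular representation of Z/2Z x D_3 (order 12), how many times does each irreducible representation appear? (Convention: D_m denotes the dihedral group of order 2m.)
Each irreducible V_i of dimension d_i appears with multiplicity d_i, i.e. rho_reg = (direct sum over all irreducibles V_i) d_i V_i. The irreducible dimensions for Z/2Z x D_3 are 1, 1, 1, 1, 2, 2: 4 irreducibles of dimension 1, each with multiplicity 1; 2 irreducibles of dimension 2, each with multiplicity 2. Total dimension 4*1*1 + 2*2*2 = 12 = |G|.

Justification: General theorem: in the regular representation of a finite group G, each irreducible appears with multiplicity equal to its dimension. Check: dim(rho_reg) = sum d_i^2 = 1 + 1 + 1 + 1 + 4 + 4 = 12 = |G|.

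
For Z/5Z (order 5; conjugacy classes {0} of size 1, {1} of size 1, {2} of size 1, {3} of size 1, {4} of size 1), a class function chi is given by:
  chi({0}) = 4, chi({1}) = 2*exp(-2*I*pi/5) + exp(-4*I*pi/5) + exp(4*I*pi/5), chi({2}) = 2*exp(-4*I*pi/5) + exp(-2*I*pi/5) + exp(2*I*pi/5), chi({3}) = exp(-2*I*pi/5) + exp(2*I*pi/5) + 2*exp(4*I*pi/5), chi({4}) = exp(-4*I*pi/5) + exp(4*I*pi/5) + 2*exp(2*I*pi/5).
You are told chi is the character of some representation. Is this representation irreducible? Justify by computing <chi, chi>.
Not irreducible (reducible): <chi, chi> = 6 > 1.

Solution. <chi, chi> = (1/|G|) sum_C |C| * |chi(C)|^2 = (1/5)[1*|4|^2 + 1*|2*exp(-2*I*pi/5) + exp(-4*I*pi/5) + exp(4*I*pi/5)|^2 + 1*|2*exp(-4*I*pi/5) + exp(-2*I*pi/5) + exp(2*I*pi/5)|^2 + 1*|exp(-2*I*pi/5) + exp(2*I*pi/5) + 2*exp(4*I*pi/5)|^2 + 1*|exp(-4*I*pi/5) + exp(4*I*pi/5) + 2*exp(2*I*pi/5)|^2]
  = (1/5)[(16) + (6 + 3*exp(-2*I*pi/5) + 2*exp(-4*I*pi/5) + 2*exp(4*I*pi/5) + 3*exp(2*I*pi/5)) + (6 + 2*exp(-2*I*pi/5) + 3*exp(-4*I*pi/5) + 3*exp(4*I*pi/5) + 2*exp(2*I*pi/5)) + (6 + 2*exp(-2*I*pi/5) + 3*exp(-4*I*pi/5) + 3*exp(4*I*pi/5) + 2*exp(2*I*pi/5)) + (6 + 3*exp(-2*I*pi/5) + 2*exp(-4*I*pi/5) + 2*exp(4*I*pi/5) + 3*exp(2*I*pi/5))] = 30/5 = 6.
(Exp terms are combined using exp(i*s)*conj(exp(i*t)) = exp(i*(s-t)), and sums of them are collapsed using the identity that for every m > 1 the m distinct m-th roots of unity sum to 0, e.g. 1 + exp(2*I*pi/3) + exp(-2*I*pi/3) = 0.)
A character is irreducible iff <chi, chi> = 1, so this representation is reducible.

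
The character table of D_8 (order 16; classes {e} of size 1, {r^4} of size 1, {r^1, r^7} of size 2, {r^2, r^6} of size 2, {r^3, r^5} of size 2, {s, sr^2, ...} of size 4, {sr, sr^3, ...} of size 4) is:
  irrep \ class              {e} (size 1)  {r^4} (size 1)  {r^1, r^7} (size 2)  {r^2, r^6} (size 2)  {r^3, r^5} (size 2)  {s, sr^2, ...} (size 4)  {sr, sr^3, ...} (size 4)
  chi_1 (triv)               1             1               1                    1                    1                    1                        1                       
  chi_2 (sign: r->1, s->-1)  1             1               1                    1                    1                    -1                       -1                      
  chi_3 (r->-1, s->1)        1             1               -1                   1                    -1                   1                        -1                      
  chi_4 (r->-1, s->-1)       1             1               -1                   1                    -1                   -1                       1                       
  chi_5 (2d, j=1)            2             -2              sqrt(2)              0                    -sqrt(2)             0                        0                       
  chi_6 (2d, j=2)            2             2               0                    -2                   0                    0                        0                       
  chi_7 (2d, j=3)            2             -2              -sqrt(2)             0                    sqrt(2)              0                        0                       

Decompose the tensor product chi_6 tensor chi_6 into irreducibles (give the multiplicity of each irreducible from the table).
chi_6 tensor chi_6 = chi_1 + chi_2 + chi_3 + chi_4 (all other irreducibles have multiplicity 0).

Proof sketch: The character of a tensor product is the pointwise product (chi_6 * chi_6)(C) = chi_6(C) * chi_6(C):
  {e}: (2)*(2), {r^4}: (2)*(2), {r^1, r^7}: (0)*(0), {r^2, r^6}: (-2)*(-2), {r^3, r^5}: (0)*(0), {s, sr^2, ...}: (0)*(0), {sr, sr^3, ...}: (0)*(0)
so (chi_6 * chi_6) takes values
  {e} -> 4, {r^4} -> 4, {r^1, r^7} -> 0, {r^2, r^6} -> 4, {r^3, r^5} -> 0, {s, sr^2, ...} -> 0, {sr, sr^3, ...} -> 0.
Now take the inner product of this character with each irreducible chi from the table, <chi_6*chi_6, chi> = (1/16) sum_C |C| (chi_6*chi_6)(C) conj(chi(C)):
  <chi_6*chi_6, chi_1> = (1/16)[1*(4)*conj(1) + 1*(4)*conj(1) + 2*(0)*conj(1) + 2*(4)*conj(1) + 2*(0)*conj(1) + 4*(0)*conj(1) + 4*(0)*conj(1)]
      = (1/16)[(4) + (4) + (0) + (8) + (0) + (0) + (0)] = 16/16 = 1
  <chi_6*chi_6, chi_2> = (1/16)[1*(4)*conj(1) + 1*(4)*conj(1) + 2*(0)*conj(1) + 2*(4)*conj(1) + 2*(0)*conj(1) + 4*(0)*conj(-1) + 4*(0)*conj(-1)]
      = (1/16)[(4) + (4) + (0) + (8) + (0) + (0) + (0)] = 16/16 = 1
  <chi_6*chi_6, chi_3> = (1/16)[1*(4)*conj(1) + 1*(4)*conj(1) + 2*(0)*conj(-1) + 2*(4)*conj(1) + 2*(0)*conj(-1) + 4*(0)*conj(1) + 4*(0)*conj(-1)]
      = (1/16)[(4) + (4) + (0) + (8) + (0) + (0) + (0)] = 16/16 = 1
  <chi_6*chi_6, chi_4> = (1/16)[1*(4)*conj(1) + 1*(4)*conj(1) + 2*(0)*conj(-1) + 2*(4)*conj(1) + 2*(0)*conj(-1) + 4*(0)*conj(-1) + 4*(0)*conj(1)]
      = (1/16)[(4) + (4) + (0) + (8) + (0) + (0) + (0)] = 16/16 = 1
  <chi_6*chi_6, chi_5> = (1/16)[1*(4)*conj(2) + 1*(4)*conj(-2) + 2*(0)*conj(sqrt(2)) + 2*(4)*conj(0) + 2*(0)*conj(-sqrt(2)) + 4*(0)*conj(0) + 4*(0)*conj(0)]
      = (1/16)[(8) + (-8) + (0) + (0) + (0) + (0) + (0)] = 0/16 = 0
  <chi_6*chi_6, chi_6> = (1/16)[1*(4)*conj(2) + 1*(4)*conj(2) + 2*(0)*conj(0) + 2*(4)*conj(-2) + 2*(0)*conj(0) + 4*(0)*conj(0) + 4*(0)*conj(0)]
      = (1/16)[(8) + (8) + (0) + (-16) + (0) + (0) + (0)] = 0/16 = 0
  <chi_6*chi_6, chi_7> = (1/16)[1*(4)*conj(2) + 1*(4)*conj(-2) + 2*(0)*conj(-sqrt(2)) + 2*(4)*conj(0) + 2*(0)*conj(sqrt(2)) + 4*(0)*conj(0) + 4*(0)*conj(0)]
      = (1/16)[(8) + (-8) + (0) + (0) + (0) + (0) + (0)] = 0/16 = 0
Hence the multiplicities are chi_1: 1, chi_2: 1, chi_3: 1, chi_4: 1. Dimension check: dim(chi_6)*dim(chi_6) = 2*2 = 4 and sum (mult * dim) = 1*1 + 1*1 + 1*1 + 1*1 = 4.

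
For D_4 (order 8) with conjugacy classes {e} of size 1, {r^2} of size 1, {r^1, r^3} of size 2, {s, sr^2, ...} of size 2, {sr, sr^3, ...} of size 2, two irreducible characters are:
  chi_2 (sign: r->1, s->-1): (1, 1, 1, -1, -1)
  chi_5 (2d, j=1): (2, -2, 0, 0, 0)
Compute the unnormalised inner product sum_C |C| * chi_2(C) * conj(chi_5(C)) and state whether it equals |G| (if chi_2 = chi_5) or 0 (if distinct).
Sum = 0; so <chi_2, chi_5> = 0 (distinct irreducibles are orthogonal).

Explanation: Compute term by term over conjugacy classes (|C| * chi_2(C) * conj(chi_5(C))):
  1*(1)*conj(2) + 1*(1)*conj(-2) + 2*(1)*conj(0) + 2*(-1)*conj(0) + 2*(-1)*conj(0)
  = (2) + (-2) + (0) + (0) + (0)
  = 0.
Dividing by |G| = 8 gives 0/8 = 0, matching the row-orthogonality relation <chi_2, chi_5> = [chi_2 = chi_5].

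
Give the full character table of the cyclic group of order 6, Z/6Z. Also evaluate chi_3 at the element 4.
Character table of Z/6Z (irreps indexed chi_0,...,chi_5 with chi_k(m) = zeta_6^(k*m), zeta_6 = exp(2*pi*i/6)):
  irrep \ class  {0} (size 1)  {1} (size 1)    {2} (size 1)    {3} (size 1)  {4} (size 1)    {5} (size 1)  
  chi_0          1             1               1               1             1               1             
  chi_1          1             exp(I*pi/3)     exp(2*I*pi/3)   -1            exp(-2*I*pi/3)  exp(-I*pi/3)  
  chi_2          1             exp(2*I*pi/3)   exp(-2*I*pi/3)  1             exp(2*I*pi/3)   exp(-2*I*pi/3)
  chi_3          1             -1              1               -1            1               -1            
  chi_4          1             exp(-2*I*pi/3)  exp(2*I*pi/3)   1             exp(-2*I*pi/3)  exp(2*I*pi/3) 
  chi_5          1             exp(-I*pi/3)    exp(-2*I*pi/3)  -1            exp(2*I*pi/3)   exp(I*pi/3)   

Spot check: chi_3(4) = zeta_6^(3*4) = zeta_6^12 = 1.

Justification: Z/6Z is abelian, so all 6 irreducible complex representations are 1-dimensional. They are given by chi_k(m) = zeta_6^(k*m) for k = 0,...,5. Row orthogonality: sum_m chi_k(m) conj(chi_l(m)) = 6 * [k = l].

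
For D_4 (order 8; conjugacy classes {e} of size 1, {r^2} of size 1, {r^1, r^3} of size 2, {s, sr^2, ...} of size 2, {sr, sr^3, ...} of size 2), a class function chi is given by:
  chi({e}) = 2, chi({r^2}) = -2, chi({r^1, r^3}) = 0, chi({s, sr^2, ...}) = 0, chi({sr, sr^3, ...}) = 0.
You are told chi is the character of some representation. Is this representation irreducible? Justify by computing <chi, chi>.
Irreducible: <chi, chi> = 1.

<chi, chi> = (1/|G|) sum_C |C| * |chi(C)|^2 = (1/8)[1*|2|^2 + 1*|-2|^2 + 2*|0|^2 + 2*|0|^2 + 2*|0|^2]
  = (1/8)[(4) + (4) + (0) + (0) + (0)] = 8/8 = 1.
A character is irreducible iff <chi, chi> = 1, so this representation is irreducible.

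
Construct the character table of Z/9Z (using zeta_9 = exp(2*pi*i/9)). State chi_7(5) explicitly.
Character table of Z/9Z (irreps indexed chi_0,...,chi_8 with chi_k(m) = zeta_9^(k*m), zeta_9 = exp(2*pi*i/9)):
  irrep \ class  {0} (size 1)  {1} (size 1)    {2} (size 1)    {3} (size 1)    {4} (size 1)    {5} (size 1)    {6} (size 1)    {7} (size 1)    {8} (size 1)  
  chi_0          1             1               1               1               1               1               1               1               1             
  chi_1          1             exp(2*I*pi/9)   exp(4*I*pi/9)   exp(2*I*pi/3)   exp(8*I*pi/9)   exp(-8*I*pi/9)  exp(-2*I*pi/3)  exp(-4*I*pi/9)  exp(-2*I*pi/9)
  chi_2          1             exp(4*I*pi/9)   exp(8*I*pi/9)   exp(-2*I*pi/3)  exp(-2*I*pi/9)  exp(2*I*pi/9)   exp(2*I*pi/3)   exp(-8*I*pi/9)  exp(-4*I*pi/9)
  chi_3          1             exp(2*I*pi/3)   exp(-2*I*pi/3)  1               exp(2*I*pi/3)   exp(-2*I*pi/3)  1               exp(2*I*pi/3)   exp(-2*I*pi/3)
  chi_4          1             exp(8*I*pi/9)   exp(-2*I*pi/9)  exp(2*I*pi/3)   exp(-4*I*pi/9)  exp(4*I*pi/9)   exp(-2*I*pi/3)  exp(2*I*pi/9)   exp(-8*I*pi/9)
  chi_5          1             exp(-8*I*pi/9)  exp(2*I*pi/9)   exp(-2*I*pi/3)  exp(4*I*pi/9)   exp(-4*I*pi/9)  exp(2*I*pi/3)   exp(-2*I*pi/9)  exp(8*I*pi/9) 
  chi_6          1             exp(-2*I*pi/3)  exp(2*I*pi/3)   1               exp(-2*I*pi/3)  exp(2*I*pi/3)   1               exp(-2*I*pi/3)  exp(2*I*pi/3) 
  chi_7          1             exp(-4*I*pi/9)  exp(-8*I*pi/9)  exp(2*I*pi/3)   exp(2*I*pi/9)   exp(-2*I*pi/9)  exp(-2*I*pi/3)  exp(8*I*pi/9)   exp(4*I*pi/9) 
  chi_8          1             exp(-2*I*pi/9)  exp(-4*I*pi/9)  exp(-2*I*pi/3)  exp(-8*I*pi/9)  exp(8*I*pi/9)   exp(2*I*pi/3)   exp(4*I*pi/9)   exp(2*I*pi/9) 

Spot check: chi_7(5) = zeta_9^(7*5) = zeta_9^35 = exp(-2*I*pi/9).

Argument: Z/9Z is abelian, so all 9 irreducible complex representations are 1-dimensional. They are given by chi_k(m) = zeta_9^(k*m) for k = 0,...,8. Row orthogonality: sum_m chi_k(m) conj(chi_l(m)) = 9 * [k = l].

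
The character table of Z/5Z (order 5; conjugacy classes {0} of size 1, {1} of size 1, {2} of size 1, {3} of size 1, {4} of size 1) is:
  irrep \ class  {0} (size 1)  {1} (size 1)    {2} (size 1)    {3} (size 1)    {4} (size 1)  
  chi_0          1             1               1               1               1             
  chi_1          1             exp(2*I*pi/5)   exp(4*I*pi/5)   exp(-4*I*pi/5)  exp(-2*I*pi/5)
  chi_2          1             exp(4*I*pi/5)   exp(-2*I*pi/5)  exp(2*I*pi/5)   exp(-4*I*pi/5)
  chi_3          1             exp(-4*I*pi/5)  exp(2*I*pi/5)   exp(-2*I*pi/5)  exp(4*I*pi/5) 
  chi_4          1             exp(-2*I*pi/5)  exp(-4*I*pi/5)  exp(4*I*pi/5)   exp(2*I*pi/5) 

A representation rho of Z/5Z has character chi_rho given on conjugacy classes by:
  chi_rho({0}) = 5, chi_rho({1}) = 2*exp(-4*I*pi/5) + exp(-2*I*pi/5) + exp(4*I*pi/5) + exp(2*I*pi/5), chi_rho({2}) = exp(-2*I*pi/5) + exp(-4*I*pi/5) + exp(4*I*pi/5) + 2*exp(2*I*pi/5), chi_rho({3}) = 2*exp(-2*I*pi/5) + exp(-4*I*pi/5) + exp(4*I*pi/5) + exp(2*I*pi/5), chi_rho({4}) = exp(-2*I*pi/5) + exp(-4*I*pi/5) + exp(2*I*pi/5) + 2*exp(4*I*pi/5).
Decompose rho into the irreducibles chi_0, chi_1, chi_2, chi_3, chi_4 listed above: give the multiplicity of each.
Multiplicities: chi_0: 0, chi_1: 1, chi_2: 1, chi_3: 2, chi_4: 1.

Use <chi_rho, chi> = (1/|G|) sum_C |C| * chi_rho(C) * conj(chi(C)) with |G| = 5 for each irreducible chi in the table:
  <chi_rho, chi_0> = (1/5)[1*(5)*conj(1) + 1*(2*exp(-4*I*pi/5) + exp(-2*I*pi/5) + exp(4*I*pi/5) + exp(2*I*pi/5))*conj(1) + 1*(exp(-2*I*pi/5) + exp(-4*I*pi/5) + exp(4*I*pi/5) + 2*exp(2*I*pi/5))*conj(1) + 1*(2*exp(-2*I*pi/5) + exp(-4*I*pi/5) + exp(4*I*pi/5) + exp(2*I*pi/5))*conj(1) + 1*(exp(-2*I*pi/5) + exp(-4*I*pi/5) + exp(2*I*pi/5) + 2*exp(4*I*pi/5))*conj(1)]
      = (1/5)[(5) + (2*exp(-4*I*pi/5) + exp(-2*I*pi/5) + exp(4*I*pi/5) + exp(2*I*pi/5)) + (exp(-2*I*pi/5) + exp(-4*I*pi/5) + exp(4*I*pi/5) + 2*exp(2*I*pi/5)) + (2*exp(-2*I*pi/5) + exp(-4*I*pi/5) + exp(4*I*pi/5) + exp(2*I*pi/5)) + (exp(-2*I*pi/5) + exp(-4*I*pi/5) + exp(2*I*pi/5) + 2*exp(4*I*pi/5))] = 0/5 = 0
  <chi_rho, chi_1> = (1/5)[1*(5)*conj(1) + 1*(2*exp(-4*I*pi/5) + exp(-2*I*pi/5) + exp(4*I*pi/5) + exp(2*I*pi/5))*conj(exp(2*I*pi/5)) + 1*(exp(-2*I*pi/5) + exp(-4*I*pi/5) + exp(4*I*pi/5) + 2*exp(2*I*pi/5))*conj(exp(4*I*pi/5)) + 1*(2*exp(-2*I*pi/5) + exp(-4*I*pi/5) + exp(4*I*pi/5) + exp(2*I*pi/5))*conj(exp(-4*I*pi/5)) + 1*(exp(-2*I*pi/5) + exp(-4*I*pi/5) + exp(2*I*pi/5) + 2*exp(4*I*pi/5))*conj(exp(-2*I*pi/5))]
      = (1/5)[(5) + (1 + exp(-4*I*pi/5) + exp(2*I*pi/5) + 2*exp(4*I*pi/5)) + (1 + 2*exp(-2*I*pi/5) + exp(4*I*pi/5) + exp(2*I*pi/5)) + (1 + exp(-2*I*pi/5) + exp(-4*I*pi/5) + 2*exp(2*I*pi/5)) + (1 + 2*exp(-4*I*pi/5) + exp(-2*I*pi/5) + exp(4*I*pi/5))] = 5/5 = 1
  <chi_rho, chi_2> = (1/5)[1*(5)*conj(1) + 1*(2*exp(-4*I*pi/5) + exp(-2*I*pi/5) + exp(4*I*pi/5) + exp(2*I*pi/5))*conj(exp(4*I*pi/5)) + 1*(exp(-2*I*pi/5) + exp(-4*I*pi/5) + exp(4*I*pi/5) + 2*exp(2*I*pi/5))*conj(exp(-2*I*pi/5)) + 1*(2*exp(-2*I*pi/5) + exp(-4*I*pi/5) + exp(4*I*pi/5) + exp(2*I*pi/5))*conj(exp(2*I*pi/5)) + 1*(exp(-2*I*pi/5) + exp(-4*I*pi/5) + exp(2*I*pi/5) + 2*exp(4*I*pi/5))*conj(exp(-4*I*pi/5))]
      = (1/5)[(5) + (1 + exp(-2*I*pi/5) + exp(4*I*pi/5) + 2*exp(2*I*pi/5)) + (1 + exp(-2*I*pi/5) + exp(-4*I*pi/5) + 2*exp(4*I*pi/5)) + (1 + 2*exp(-4*I*pi/5) + exp(4*I*pi/5) + exp(2*I*pi/5)) + (1 + 2*exp(-2*I*pi/5) + exp(-4*I*pi/5) + exp(2*I*pi/5))] = 5/5 = 1
  <chi_rho, chi_3> = (1/5)[1*(5)*conj(1) + 1*(2*exp(-4*I*pi/5) + exp(-2*I*pi/5) + exp(4*I*pi/5) + exp(2*I*pi/5))*conj(exp(-4*I*pi/5)) + 1*(exp(-2*I*pi/5) + exp(-4*I*pi/5) + exp(4*I*pi/5) + 2*exp(2*I*pi/5))*conj(exp(2*I*pi/5)) + 1*(2*exp(-2*I*pi/5) + exp(-4*I*pi/5) + exp(4*I*pi/5) + exp(2*I*pi/5))*conj(exp(-2*I*pi/5)) + 1*(exp(-2*I*pi/5) + exp(-4*I*pi/5) + exp(2*I*pi/5) + 2*exp(4*I*pi/5))*conj(exp(4*I*pi/5))]
      = (1/5)[(5) + (2 + exp(-2*I*pi/5) + exp(-4*I*pi/5) + exp(2*I*pi/5)) + (2 + exp(-4*I*pi/5) + exp(4*I*pi/5) + exp(2*I*pi/5)) + (2 + exp(-2*I*pi/5) + exp(-4*I*pi/5) + exp(4*I*pi/5)) + (2 + exp(-2*I*pi/5) + exp(4*I*pi/5) + exp(2*I*pi/5))] = 10/5 = 2
  <chi_rho, chi_4> = (1/5)[1*(5)*conj(1) + 1*(2*exp(-4*I*pi/5) + exp(-2*I*pi/5) + exp(4*I*pi/5) + exp(2*I*pi/5))*conj(exp(-2*I*pi/5)) + 1*(exp(-2*I*pi/5) + exp(-4*I*pi/5) + exp(4*I*pi/5) + 2*exp(2*I*pi/5))*conj(exp(-4*I*pi/5)) + 1*(2*exp(-2*I*pi/5) + exp(-4*I*pi/5) + exp(4*I*pi/5) + exp(2*I*pi/5))*conj(exp(4*I*pi/5)) + 1*(exp(-2*I*pi/5) + exp(-4*I*pi/5) + exp(2*I*pi/5) + 2*exp(4*I*pi/5))*conj(exp(2*I*pi/5))]
      = (1/5)[(5) + (1 + 2*exp(-2*I*pi/5) + exp(-4*I*pi/5) + exp(4*I*pi/5)) + (1 + 2*exp(-4*I*pi/5) + exp(-2*I*pi/5) + exp(2*I*pi/5)) + (1 + exp(-2*I*pi/5) + exp(2*I*pi/5) + 2*exp(4*I*pi/5)) + (1 + exp(-4*I*pi/5) + exp(4*I*pi/5) + 2*exp(2*I*pi/5))] = 5/5 = 1
(Exp terms are combined using exp(i*s)*conj(exp(i*t)) = exp(i*(s-t)), and sums of them are collapsed using the identity that for every m > 1 the m distinct m-th roots of unity sum to 0, e.g. 1 + exp(2*I*pi/3) + exp(-2*I*pi/3) = 0.)
Dimension check: dim(rho) = sum (mult * dim) = 0*1 + 1*1 + 1*1 + 2*1 + 1*1 = 5 = chi_rho(e) = 5.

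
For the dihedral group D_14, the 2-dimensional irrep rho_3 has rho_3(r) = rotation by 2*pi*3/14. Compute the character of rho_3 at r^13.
chi_{rho_3}(r^13) = 2*cos(2*pi*3*13/14) = 2*cos(3*pi/7)

Why: rho_3(r^13) is rotation by angle 2*pi*3*13/14, whose trace is 2*cos(2*pi*3*13/14) = 2*cos(3*pi/7).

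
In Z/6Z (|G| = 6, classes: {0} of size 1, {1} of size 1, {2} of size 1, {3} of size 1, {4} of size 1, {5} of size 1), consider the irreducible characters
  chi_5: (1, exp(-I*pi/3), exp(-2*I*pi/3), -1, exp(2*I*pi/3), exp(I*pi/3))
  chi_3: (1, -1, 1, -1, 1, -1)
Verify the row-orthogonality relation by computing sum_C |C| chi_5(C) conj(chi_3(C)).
Sum = 0; so <chi_5, chi_3> = 0 (distinct irreducibles are orthogonal).

Details: Compute term by term over conjugacy classes (|C| * chi_5(C) * conj(chi_3(C))):
  1*(1)*conj(1) + 1*(exp(-I*pi/3))*conj(-1) + 1*(exp(-2*I*pi/3))*conj(1) + 1*(-1)*conj(-1) + 1*(exp(2*I*pi/3))*conj(1) + 1*(exp(I*pi/3))*conj(-1)
  = (1) + (-exp(-I*pi/3)) + (exp(-2*I*pi/3)) + (1) + (exp(2*I*pi/3)) + (-exp(I*pi/3))
  = 0.
(Exp terms are combined using exp(i*s)*conj(exp(i*t)) = exp(i*(s-t)), and sums of them are collapsed using the identity that for every m > 1 the m distinct m-th roots of unity sum to 0, e.g. 1 + exp(2*I*pi/3) + exp(-2*I*pi/3) = 0.)
Dividing by |G| = 6 gives 0/6 = 0, matching the row-orthogonality relation <chi_5, chi_3> = [chi_5 = chi_3].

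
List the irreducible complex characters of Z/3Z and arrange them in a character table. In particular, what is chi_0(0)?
Character table of Z/3Z (irreps indexed chi_0,...,chi_2 with chi_k(m) = zeta_3^(k*m), zeta_3 = exp(2*pi*i/3)):
  irrep \ class  {0} (size 1)  {1} (size 1)    {2} (size 1)  
  chi_0          1             1               1             
  chi_1          1             exp(2*I*pi/3)   exp(-2*I*pi/3)
  chi_2          1             exp(-2*I*pi/3)  exp(2*I*pi/3) 

Spot check: chi_0(0) = zeta_3^(0*0) = zeta_3^0 = 1.

Derivation: Z/3Z is abelian, so all 3 irreducible complex representations are 1-dimensional. They are given by chi_k(m) = zeta_3^(k*m) for k = 0,...,2. Row orthogonality: sum_m chi_k(m) conj(chi_l(m)) = 3 * [k = l].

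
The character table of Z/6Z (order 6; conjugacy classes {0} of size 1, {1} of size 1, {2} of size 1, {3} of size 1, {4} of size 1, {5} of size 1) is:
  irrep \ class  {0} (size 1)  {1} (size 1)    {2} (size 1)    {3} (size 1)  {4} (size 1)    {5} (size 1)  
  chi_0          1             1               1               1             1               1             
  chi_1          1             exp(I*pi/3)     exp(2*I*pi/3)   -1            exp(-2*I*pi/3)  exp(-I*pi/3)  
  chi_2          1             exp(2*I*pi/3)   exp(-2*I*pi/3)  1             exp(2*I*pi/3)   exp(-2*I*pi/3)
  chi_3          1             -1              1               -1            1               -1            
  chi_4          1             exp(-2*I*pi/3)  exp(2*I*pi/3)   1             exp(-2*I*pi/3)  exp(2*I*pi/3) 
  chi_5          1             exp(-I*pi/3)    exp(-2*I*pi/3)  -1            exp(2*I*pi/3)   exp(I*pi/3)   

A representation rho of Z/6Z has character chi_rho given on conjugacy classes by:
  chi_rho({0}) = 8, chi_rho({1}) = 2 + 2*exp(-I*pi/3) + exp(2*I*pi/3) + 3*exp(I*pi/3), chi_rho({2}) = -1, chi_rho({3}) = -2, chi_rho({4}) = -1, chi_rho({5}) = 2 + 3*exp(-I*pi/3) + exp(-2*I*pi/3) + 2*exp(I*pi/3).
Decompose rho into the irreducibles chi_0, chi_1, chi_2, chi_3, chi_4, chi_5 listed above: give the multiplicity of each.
Multiplicities: chi_0: 2, chi_1: 3, chi_2: 1, chi_3: 0, chi_4: 0, chi_5: 2.

Argument: Use <chi_rho, chi> = (1/|G|) sum_C |C| * chi_rho(C) * conj(chi(C)) with |G| = 6 for each irreducible chi in the table:
  <chi_rho, chi_0> = (1/6)[1*(8)*conj(1) + 1*(2 + 2*exp(-I*pi/3) + exp(2*I*pi/3) + 3*exp(I*pi/3))*conj(1) + 1*(-1)*conj(1) + 1*(-2)*conj(1) + 1*(-1)*conj(1) + 1*(2 + 3*exp(-I*pi/3) + exp(-2*I*pi/3) + 2*exp(I*pi/3))*conj(1)]
      = (1/6)[(8) + (2 + 2*exp(-I*pi/3) + exp(2*I*pi/3) + 3*exp(I*pi/3)) + (-1) + (-2) + (-1) + (2 + 3*exp(-I*pi/3) + exp(-2*I*pi/3) + 2*exp(I*pi/3))] = 12/6 = 2
  <chi_rho, chi_1> = (1/6)[1*(8)*conj(1) + 1*(2 + 2*exp(-I*pi/3) + exp(2*I*pi/3) + 3*exp(I*pi/3))*conj(exp(I*pi/3)) + 1*(-1)*conj(exp(2*I*pi/3)) + 1*(-2)*conj(-1) + 1*(-1)*conj(exp(-2*I*pi/3)) + 1*(2 + 3*exp(-I*pi/3) + exp(-2*I*pi/3) + 2*exp(I*pi/3))*conj(exp(-I*pi/3))]
      = (1/6)[(8) + (3 + 2*exp(-2*I*pi/3) + 2*exp(-I*pi/3) + exp(I*pi/3)) + (3 + 2*exp(-2*I*pi/3) + 3*exp(2*I*pi/3)) + (2) + (3 + 3*exp(-2*I*pi/3) + 2*exp(2*I*pi/3)) + (3 + exp(-I*pi/3) + 2*exp(2*I*pi/3) + 2*exp(I*pi/3))] = 18/6 = 3
  <chi_rho, chi_2> = (1/6)[1*(8)*conj(1) + 1*(2 + 2*exp(-I*pi/3) + exp(2*I*pi/3) + 3*exp(I*pi/3))*conj(exp(2*I*pi/3)) + 1*(-1)*conj(exp(-2*I*pi/3)) + 1*(-2)*conj(1) + 1*(-1)*conj(exp(2*I*pi/3)) + 1*(2 + 3*exp(-I*pi/3) + exp(-2*I*pi/3) + 2*exp(I*pi/3))*conj(exp(-2*I*pi/3))]
      = (1/6)[(8) + (-1 + 3*exp(-I*pi/3) + 2*exp(-2*I*pi/3)) + (3 + 3*exp(-2*I*pi/3) + 2*exp(2*I*pi/3)) + (-2) + (3 + 2*exp(-2*I*pi/3) + 3*exp(2*I*pi/3)) + (-1 + 2*exp(2*I*pi/3) + 3*exp(I*pi/3))] = 6/6 = 1
  <chi_rho, chi_3> = (1/6)[1*(8)*conj(1) + 1*(2 + 2*exp(-I*pi/3) + exp(2*I*pi/3) + 3*exp(I*pi/3))*conj(-1) + 1*(-1)*conj(1) + 1*(-2)*conj(-1) + 1*(-1)*conj(1) + 1*(2 + 3*exp(-I*pi/3) + exp(-2*I*pi/3) + 2*exp(I*pi/3))*conj(-1)]
      = (1/6)[(8) + (-2 - 3*exp(I*pi/3) - exp(2*I*pi/3) - 2*exp(-I*pi/3)) + (-1) + (2) + (-1) + (-2 - 2*exp(I*pi/3) - exp(-2*I*pi/3) - 3*exp(-I*pi/3))] = 0/6 = 0
  <chi_rho, chi_4> = (1/6)[1*(8)*conj(1) + 1*(2 + 2*exp(-I*pi/3) + exp(2*I*pi/3) + 3*exp(I*pi/3))*conj(exp(-2*I*pi/3)) + 1*(-1)*conj(exp(2*I*pi/3)) + 1*(-2)*conj(1) + 1*(-1)*conj(exp(-2*I*pi/3)) + 1*(2 + 3*exp(-I*pi/3) + exp(-2*I*pi/3) + 2*exp(I*pi/3))*conj(exp(2*I*pi/3))]
      = (1/6)[(8) + (-3 + exp(-2*I*pi/3) + 2*exp(2*I*pi/3) + 2*exp(I*pi/3)) + (3 + 2*exp(-2*I*pi/3) + 3*exp(2*I*pi/3)) + (-2) + (3 + 3*exp(-2*I*pi/3) + 2*exp(2*I*pi/3)) + (-3 + 2*exp(-2*I*pi/3) + 2*exp(-I*pi/3) + exp(2*I*pi/3))] = 0/6 = 0
  <chi_rho, chi_5> = (1/6)[1*(8)*conj(1) + 1*(2 + 2*exp(-I*pi/3) + exp(2*I*pi/3) + 3*exp(I*pi/3))*conj(exp(-I*pi/3)) + 1*(-1)*conj(exp(-2*I*pi/3)) + 1*(-2)*conj(-1) + 1*(-1)*conj(exp(2*I*pi/3)) + 1*(2 + 3*exp(-I*pi/3) + exp(-2*I*pi/3) + 2*exp(I*pi/3))*conj(exp(I*pi/3))]
      = (1/6)[(8) + (1 + 2*exp(I*pi/3) + 3*exp(2*I*pi/3)) + (3 + 3*exp(-2*I*pi/3) + 2*exp(2*I*pi/3)) + (2) + (3 + 2*exp(-2*I*pi/3) + 3*exp(2*I*pi/3)) + (1 + 3*exp(-2*I*pi/3) + 2*exp(-I*pi/3))] = 12/6 = 2
(Exp terms are combined using exp(i*s)*conj(exp(i*t)) = exp(i*(s-t)), and sums of them are collapsed using the identity that for every m > 1 the m distinct m-th roots of unity sum to 0, e.g. 1 + exp(2*I*pi/3) + exp(-2*I*pi/3) = 0.)
Dimension check: dim(rho) = sum (mult * dim) = 2*1 + 3*1 + 1*1 + 0*1 + 0*1 + 2*1 = 8 = chi_rho(e) = 8.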